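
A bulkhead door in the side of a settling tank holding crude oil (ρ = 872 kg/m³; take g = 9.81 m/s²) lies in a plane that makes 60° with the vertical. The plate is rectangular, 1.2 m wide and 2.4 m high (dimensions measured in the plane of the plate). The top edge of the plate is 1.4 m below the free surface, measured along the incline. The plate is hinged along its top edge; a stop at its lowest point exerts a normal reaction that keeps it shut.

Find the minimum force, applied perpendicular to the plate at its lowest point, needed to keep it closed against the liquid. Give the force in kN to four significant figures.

γ = ρg = 872 × 9.81 / 1000 = 8.55432 kN/m³.
The plate makes 60° with the vertical, i.e. θ = 90° − 60° = 30° to the horizontal. Measuring y along the incline from the free-surface line, vertical depth h = y·sinθ with sinθ = 0.500000.
The centroid lies 2.4/2 = 1.2 m below the top edge, so y_c = 1.4 + 1.2 = 2.6 m and h_c = 2.6 × 0.500000 = 1.3 m.
A = 1.2 × 2.4 = 2.88 m².
Resultant F = γ·h_c·A = 8.55432 × 1.3 × 2.88 = 32.0274 kN.
I_c = b·h³/12 = 1.2 × 2.4³/12 = 1.3824 m⁴.
Centre of pressure: y_p = y_c + I_c/(y_c·A) = 2.6 + 1.3824/(2.6 × 2.88) = 2.6 + 0.184615 = 2.78462 m along the plane.
The resultant acts 1.2 + 0.184615 = 1.38461 m (along the plate) below the hinge at the top edge, so the moment about the hinge is M = F × 1.38461 = 32.0274 × 1.38461 = 44.3455 kN·m.
A normal force at the bottom, 2.4 m from the hinge, must supply this moment: P = 44.3455/2.4 = 18.4773 kN.

P ≈ 18.48 kN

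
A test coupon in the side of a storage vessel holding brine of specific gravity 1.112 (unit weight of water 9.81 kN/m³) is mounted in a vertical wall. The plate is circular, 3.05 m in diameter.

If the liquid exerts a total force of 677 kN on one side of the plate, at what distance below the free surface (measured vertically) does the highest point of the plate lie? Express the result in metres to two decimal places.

d_top ≈ 6.97 m

γ = 1.112 × 9.81 = 10.90872 kN/m³.
A = π(1.525)² = 7.30617 m².
From F = γ·h_c·A, the centroid depth is h_c = 677/(10.90872 × 7.30617) = 8.49425 m.
The centroid is at the centre, 1.525 m below the top of the plate, so the highest point sits at h_top = 8.49425 − 1.525 = 6.96925 m below the surface.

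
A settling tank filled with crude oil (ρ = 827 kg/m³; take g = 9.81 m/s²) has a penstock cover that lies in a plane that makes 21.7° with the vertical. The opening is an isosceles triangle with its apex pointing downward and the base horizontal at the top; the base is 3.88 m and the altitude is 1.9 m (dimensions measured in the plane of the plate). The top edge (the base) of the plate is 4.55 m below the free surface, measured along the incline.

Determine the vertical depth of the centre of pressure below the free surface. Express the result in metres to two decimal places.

γ = ρg = 827 × 9.81 / 1000 = 8.11287 kN/m³.
The plate makes 21.7° with the vertical, i.e. θ = 90° − 21.7° = 68.3° to the horizontal. Measuring y along the incline from the free-surface line, vertical depth h = y·sinθ with sinθ = 0.929133.
With the apex down, the centroid sits h/3 = 1.9/3 = 0.633333 m below the base (the top edge), so y_c = 4.55 + 0.633333 = 5.18333 m and h_c = 5.18333 × 0.929133 = 4.816 m.
A = ½ × 3.88 × 1.9 = 3.686 m².
Resultant F = γ·h_c·A = 8.11287 × 4.816 × 3.686 = 144.018 kN.
I_c = b·h³/36 = 3.88 × 1.9³/36 = 0.739248 m⁴.
Centre of pressure: y_p = y_c + I_c/(y_c·A) = 5.18333 + 0.739248/(5.18333 × 3.686) = 5.18333 + 0.0386924 = 5.22202 m along the plane.
Vertically, h_p = y_p·sinθ = 5.22202 × 0.929133 = 4.85195 m.

h_p = 4.85 m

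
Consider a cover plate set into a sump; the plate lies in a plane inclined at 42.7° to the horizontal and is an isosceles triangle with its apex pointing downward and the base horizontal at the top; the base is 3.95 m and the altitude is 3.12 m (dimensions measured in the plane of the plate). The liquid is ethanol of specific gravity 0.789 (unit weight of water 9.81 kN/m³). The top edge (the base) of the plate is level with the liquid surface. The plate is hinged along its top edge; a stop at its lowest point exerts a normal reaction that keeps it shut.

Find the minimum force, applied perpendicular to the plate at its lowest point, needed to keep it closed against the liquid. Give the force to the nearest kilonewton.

P ≈ 17 kN

γ = 0.789 × 9.81 = 7.74009 kN/m³.
Let θ = 42.7° be the plate's angle to the horizontal; measure y along the incline from where the plane meets the free surface. Vertical depth h = y·sinθ with sinθ = 0.678160.
With the apex down, the centroid sits h/3 = 3.12/3 = 1.04 m below the base (the top edge), so y_c = 1.04 m and h_c = 1.04 × 0.678160 = 0.705286 m.
A = ½ × 3.95 × 3.12 = 6.162 m².
Resultant F = γ·h_c·A = 7.74009 × 0.705286 × 6.162 = 33.6382 kN.
I_c = b·h³/36 = 3.95 × 3.12³/36 = 3.33241 m⁴.
Centre of pressure: y_p = y_c + I_c/(y_c·A) = 1.04 + 3.33241/(1.04 × 6.162) = 1.04 + 0.52 = 1.56 m along the plane.
The resultant acts 1.04 + 0.52 = 1.56 m (along the plate) below the hinge at the top edge, so the moment about the hinge is M = F × 1.56 = 33.6382 × 1.56 = 52.4756 kN·m.
A normal force at the bottom, 3.12 m from the hinge, must supply this moment: P = 52.4756/3.12 = 16.8191 kN.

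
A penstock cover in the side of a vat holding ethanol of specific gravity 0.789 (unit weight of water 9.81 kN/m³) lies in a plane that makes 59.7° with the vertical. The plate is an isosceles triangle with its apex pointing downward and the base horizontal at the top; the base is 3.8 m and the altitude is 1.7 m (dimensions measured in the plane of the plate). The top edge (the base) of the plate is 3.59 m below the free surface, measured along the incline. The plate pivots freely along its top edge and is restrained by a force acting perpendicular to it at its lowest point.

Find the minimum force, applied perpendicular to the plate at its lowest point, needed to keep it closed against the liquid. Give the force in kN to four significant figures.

γ = 0.789 × 9.81 = 7.74009 kN/m³.
The plate makes 59.7° with the vertical, i.e. θ = 90° − 59.7° = 30.3° to the horizontal. Measuring y along the incline from the free-surface line, vertical depth h = y·sinθ with sinθ = 0.504528.
With the apex down, the centroid sits h/3 = 1.7/3 = 0.566667 m below the base (the top edge), so y_c = 3.59 + 0.566667 = 4.15667 m and h_c = 4.15667 × 0.504528 = 2.09716 m.
A = ½ × 3.8 × 1.7 = 3.23 m².
Resultant F = γ·h_c·A = 7.74009 × 2.09716 × 3.23 = 52.43 kN.
I_c = b·h³/36 = 3.8 × 1.7³/36 = 0.518594 m⁴.
Centre of pressure: y_p = y_c + I_c/(y_c·A) = 4.15667 + 0.518594/(4.15667 × 3.23) = 4.15667 + 0.038626 = 4.1953 m along the plane.
The resultant acts 0.566667 + 0.038626 = 0.605293 m (along the plate) below the hinge at the top edge, so the moment about the hinge is M = F × 0.605293 = 52.43 × 0.605293 = 31.7355 kN·m.
A normal force at the bottom, 1.7 m from the hinge, must supply this moment: P = 31.7355/1.7 = 18.6679 kN.

P ≈ 18.67 kN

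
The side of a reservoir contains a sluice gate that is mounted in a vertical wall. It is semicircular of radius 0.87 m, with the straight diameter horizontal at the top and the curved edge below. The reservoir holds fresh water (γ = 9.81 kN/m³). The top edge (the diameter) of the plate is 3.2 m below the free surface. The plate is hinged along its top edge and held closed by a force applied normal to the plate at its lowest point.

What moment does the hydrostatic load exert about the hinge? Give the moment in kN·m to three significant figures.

M ≈ 16.0 kN·m

γ = 9.81 kN/m³.
The centroid of a semicircle lies 4r/(3π) = 0.369239 m from the diameter, here below the top edge, so the centroid depth is h_c = 3.2 + 0.369239 = 3.56924 m.
A = πr²/2 = π × 0.87²/2 = 1.18894 m².
Resultant F = γ·h_c·A = 9.81 × 3.56924 × 1.18894 = 41.6298 kN.
I_c = (π/8 − 8/(9π))·r⁴ = 0.109757 × 0.87⁴ = 0.0628795 m⁴.
Centre of pressure: y_p = y_c + I_c/(y_c·A) = 3.56924 + 0.0628795/(3.56924 × 1.18894) = 3.56924 + 0.0148174 = 3.58406 m along the plane.
The resultant acts 0.369239 + 0.0148174 = 0.384056 m (along the plate) below the hinge at the top edge, so the moment about the hinge is M = F × 0.384056 = 41.6298 × 0.384056 = 15.9882 kN·m.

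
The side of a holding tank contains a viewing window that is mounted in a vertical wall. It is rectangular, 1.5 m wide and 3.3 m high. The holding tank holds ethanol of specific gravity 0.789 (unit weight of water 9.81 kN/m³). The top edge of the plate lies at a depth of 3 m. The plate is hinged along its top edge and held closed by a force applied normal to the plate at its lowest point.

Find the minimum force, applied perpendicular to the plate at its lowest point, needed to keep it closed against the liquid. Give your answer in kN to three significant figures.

γ = 0.789 × 9.81 = 7.74009 kN/m³.
The centroid lies 3.3/2 = 1.65 m below the top edge, so the centroid depth is h_c = 3 + 1.65 = 4.65 m.
A = 1.5 × 3.3 = 4.95 m².
Resultant F = γ·h_c·A = 7.74009 × 4.65 × 4.95 = 178.158 kN.
I_c = b·h³/12 = 1.5 × 3.3³/12 = 4.49212 m⁴.
Centre of pressure: y_p = y_c + I_c/(y_c·A) = 4.65 + 4.49212/(4.65 × 4.95) = 4.65 + 0.195161 = 4.84516 m along the plane.
The resultant acts 1.65 + 0.195161 = 1.84516 m (along the plate) below the hinge at the top edge, so the moment about the hinge is M = F × 1.84516 = 178.158 × 1.84516 = 328.73 kN·m.
A normal force at the bottom, 3.3 m from the hinge, must supply this moment: P = 328.73/3.3 = 99.6152 kN.

P ≈ 99.6 kN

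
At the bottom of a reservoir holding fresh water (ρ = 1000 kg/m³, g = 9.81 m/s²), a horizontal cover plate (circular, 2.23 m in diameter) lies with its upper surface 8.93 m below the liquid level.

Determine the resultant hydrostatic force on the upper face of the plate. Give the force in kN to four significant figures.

F ≈ 342.2 kN

γ = ρg = 1000 × 9.81 = 9810 N/m³ = 9.81 kN/m³.
The plate is horizontal, so pressure is uniform at p = γ·h = 9.81 × 8.93 = 87.6033 kN/m².
A = π(1.115)² = 3.90571 m².
F = p·A = 87.6033 × 3.90571 = 342.153 kN.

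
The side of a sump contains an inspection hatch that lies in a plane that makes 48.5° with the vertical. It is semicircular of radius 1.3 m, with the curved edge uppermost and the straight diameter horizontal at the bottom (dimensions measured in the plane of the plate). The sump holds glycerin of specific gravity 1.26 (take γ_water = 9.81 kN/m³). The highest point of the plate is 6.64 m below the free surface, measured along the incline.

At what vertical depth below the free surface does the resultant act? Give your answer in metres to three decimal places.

h_p = 4.906 m

γ = 1.26 × 9.81 = 12.3606 kN/m³.
The plate makes 48.5° with the vertical, i.e. θ = 90° − 48.5° = 41.5° to the horizontal. Measuring y along the incline from the free-surface line, vertical depth h = y·sinθ with sinθ = 0.662620.
The centroid lies 4r/(3π) = 0.551737 m above the diameter, so r − 4r/(3π) = 1.3 − 0.551737 = 0.748263 m below the topmost point, so y_c = 6.64 + 0.748263 = 7.38826 m and h_c = 7.38826 × 0.662620 = 4.89561 m.
A = πr²/2 = π × 1.3²/2 = 2.65465 m².
Resultant F = γ·h_c·A = 12.3606 × 4.89561 × 2.65465 = 160.64 kN.
I_c = (π/8 − 8/(9π))·r⁴ = 0.109757 × 1.3⁴ = 0.313477 m⁴.
Centre of pressure: y_p = y_c + I_c/(y_c·A) = 7.38826 + 0.313477/(7.38826 × 2.65465) = 7.38826 + 0.0159829 = 7.40424 m along the plane.
Vertically, h_p = y_p·sinθ = 7.40424 × 0.662620 = 4.9062 m.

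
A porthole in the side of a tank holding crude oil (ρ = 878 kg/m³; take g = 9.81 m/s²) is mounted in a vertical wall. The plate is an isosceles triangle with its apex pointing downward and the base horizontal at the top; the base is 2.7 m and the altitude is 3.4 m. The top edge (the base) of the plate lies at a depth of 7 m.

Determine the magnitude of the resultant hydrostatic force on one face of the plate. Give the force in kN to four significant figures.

F ≈ 321.5 kN

γ = ρg = 878 × 9.81 / 1000 = 8.61318 kN/m³.
With the apex down, the centroid sits h/3 = 3.4/3 = 1.13333 m below the base (the top edge), so the centroid depth is h_c = 7 + 1.13333 = 8.13333 m.
A = ½ × 2.7 × 3.4 = 4.59 m².
Resultant F = γ·h_c·A = 8.61318 × 8.13333 × 4.59 = 321.547 kN.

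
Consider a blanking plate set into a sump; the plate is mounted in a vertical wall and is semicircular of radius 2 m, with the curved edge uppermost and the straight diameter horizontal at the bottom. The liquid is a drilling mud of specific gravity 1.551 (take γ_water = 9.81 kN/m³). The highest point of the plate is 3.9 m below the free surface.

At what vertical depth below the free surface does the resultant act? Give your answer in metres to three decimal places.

γ = 1.551 × 9.81 = 15.21531 kN/m³.
The centroid lies 4r/(3π) = 0.848826 m above the diameter, so r − 4r/(3π) = 2 − 0.848826 = 1.15117 m below the topmost point, so the centroid depth is h_c = 3.9 + 1.15117 = 5.05117 m.
A = πr²/2 = π × 2²/2 = 6.28319 m².
Resultant F = γ·h_c·A = 15.21531 × 5.05117 × 6.28319 = 482.895 kN.
I_c = (π/8 − 8/(9π))·r⁴ = 0.109757 × 2⁴ = 1.75611 m⁴.
Centre of pressure: y_p = y_c + I_c/(y_c·A) = 5.05117 + 1.75611/(5.05117 × 6.28319) = 5.05117 + 0.0553324 = 5.1065 m along the plane.

h_p = 5.107 m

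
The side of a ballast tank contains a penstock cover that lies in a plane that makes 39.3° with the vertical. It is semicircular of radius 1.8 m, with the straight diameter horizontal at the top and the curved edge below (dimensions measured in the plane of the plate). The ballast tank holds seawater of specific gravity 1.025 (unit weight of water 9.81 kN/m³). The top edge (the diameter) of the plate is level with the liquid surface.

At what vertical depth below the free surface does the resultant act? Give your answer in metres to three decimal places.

γ = 1.025 × 9.81 = 10.05525 kN/m³.
The plate makes 39.3° with the vertical, i.e. θ = 90° − 39.3° = 50.7° to the horizontal. Measuring y along the incline from the free-surface line, vertical depth h = y·sinθ with sinθ = 0.773840.
The centroid of a semicircle lies 4r/(3π) = 0.763944 m from the diameter, here below the top edge, so y_c = 0.763944 m and h_c = 0.763944 × 0.773840 = 0.59117 m.
A = πr²/2 = π × 1.8²/2 = 5.08938 m².
Resultant F = γ·h_c·A = 10.05525 × 0.59117 × 5.08938 = 30.2531 kN.
I_c = (π/8 − 8/(9π))·r⁴ = 0.109757 × 1.8⁴ = 1.15219 m⁴.
Centre of pressure: y_p = y_c + I_c/(y_c·A) = 0.763944 + 1.15219/(0.763944 × 5.08938) = 0.763944 + 0.296345 = 1.06029 m along the plane.
Vertically, h_p = y_p·sinθ = 1.06029 × 0.773840 = 0.820495 m.

h_p = 0.820 m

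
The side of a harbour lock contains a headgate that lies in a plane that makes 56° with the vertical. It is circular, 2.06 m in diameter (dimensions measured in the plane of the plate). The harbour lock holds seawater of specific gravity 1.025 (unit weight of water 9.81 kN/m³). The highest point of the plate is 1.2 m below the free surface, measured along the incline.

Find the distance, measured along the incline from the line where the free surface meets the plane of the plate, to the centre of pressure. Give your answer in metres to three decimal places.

y_p = 2.349 m

γ = 1.025 × 9.81 = 10.05525 kN/m³.
The plate makes 56° with the vertical, i.e. θ = 90° − 56° = 34° to the horizontal. Measuring y along the incline from the free-surface line, vertical depth h = y·sinθ with sinθ = 0.559193.
The centroid is at the centre, 1.03 m below the top of the plate, so y_c = 1.2 + 1.03 = 2.23 m and h_c = 2.23 × 0.559193 = 1.247 m.
A = π(1.03)² = 3.33292 m².
Resultant F = γ·h_c·A = 10.05525 × 1.247 × 3.33292 = 41.7911 kN.
I_c = πr⁴/4 = π × 1.03⁴/4 = 0.883973 m⁴.
Centre of pressure: y_p = y_c + I_c/(y_c·A) = 2.23 + 0.883973/(2.23 × 3.33292) = 2.23 + 0.118935 = 2.34893 m along the plane.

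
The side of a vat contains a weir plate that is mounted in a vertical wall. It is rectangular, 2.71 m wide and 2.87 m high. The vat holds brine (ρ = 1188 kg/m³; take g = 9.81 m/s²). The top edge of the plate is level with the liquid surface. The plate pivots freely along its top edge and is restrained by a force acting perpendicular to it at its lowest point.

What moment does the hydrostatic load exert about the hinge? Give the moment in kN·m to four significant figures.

M ≈ 248.9 kN·m

γ = ρg = 1188 × 9.81 / 1000 = 11.65428 kN/m³.
The centroid lies 2.87/2 = 1.435 m below the top edge, so the centroid depth is h_c = 1.435 m.
A = 2.71 × 2.87 = 7.7777 m².
Resultant F = γ·h_c·A = 11.65428 × 1.435 × 7.7777 = 130.073 kN.
I_c = b·h³/12 = 2.71 × 2.87³/12 = 5.33868 m⁴.
Centre of pressure: y_p = y_c + I_c/(y_c·A) = 1.435 + 5.33868/(1.435 × 7.7777) = 1.435 + 0.478334 = 1.91333 m along the plane.
The resultant acts 1.435 + 0.478334 = 1.91333 m (along the plate) below the hinge at the top edge, so the moment about the hinge is M = F × 1.91333 = 130.073 × 1.91333 = 248.873 kN·m.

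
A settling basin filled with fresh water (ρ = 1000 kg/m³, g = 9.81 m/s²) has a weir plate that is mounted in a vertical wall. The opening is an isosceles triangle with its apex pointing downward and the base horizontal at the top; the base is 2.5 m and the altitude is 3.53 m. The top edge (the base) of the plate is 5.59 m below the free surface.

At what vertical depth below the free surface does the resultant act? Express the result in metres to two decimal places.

γ = ρg = 1000 × 9.81 = 9810 N/m³ = 9.81 kN/m³.
With the apex down, the centroid sits h/3 = 3.53/3 = 1.17667 m below the base (the top edge), so the centroid depth is h_c = 5.59 + 1.17667 = 6.76667 m.
A = ½ × 2.5 × 3.53 = 4.4125 m².
Resultant F = γ·h_c·A = 9.81 × 6.76667 × 4.4125 = 292.906 kN.
I_c = b·h³/36 = 2.5 × 3.53³/36 = 3.05465 m⁴.
Centre of pressure: y_p = y_c + I_c/(y_c·A) = 6.76667 + 3.05465/(6.76667 × 4.4125) = 6.76667 + 0.102306 = 6.86898 m along the plane.

h_p = 6.87 m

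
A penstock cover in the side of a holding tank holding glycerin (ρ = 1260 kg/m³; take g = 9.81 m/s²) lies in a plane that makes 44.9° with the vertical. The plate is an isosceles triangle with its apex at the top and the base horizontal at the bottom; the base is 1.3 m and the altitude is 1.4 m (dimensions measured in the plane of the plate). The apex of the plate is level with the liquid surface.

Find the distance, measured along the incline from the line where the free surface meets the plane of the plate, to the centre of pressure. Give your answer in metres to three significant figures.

γ = ρg = 1260 × 9.81 / 1000 = 12.3606 kN/m³.
The plate makes 44.9° with the vertical, i.e. θ = 90° − 44.9° = 45.1° to the horizontal. Measuring y along the incline from the free-surface line, vertical depth h = y·sinθ with sinθ = 0.708340.
With the apex up, the centroid sits 2h/3 = 2 × 1.4/3 = 0.933333 m below the apex, so y_c = 0.933333 m and h_c = 0.933333 × 0.708340 = 0.661117 m.
A = ½ × 1.3 × 1.4 = 0.91 m².
Resultant F = γ·h_c·A = 12.3606 × 0.661117 × 0.91 = 7.43634 kN.
I_c = b·h³/36 = 1.3 × 1.4³/36 = 0.0990889 m⁴.
Centre of pressure: y_p = y_c + I_c/(y_c·A) = 0.933333 + 0.0990889/(0.933333 × 0.91) = 0.933333 + 0.116667 = 1.05 m along the plane.

y_p = 1.05 m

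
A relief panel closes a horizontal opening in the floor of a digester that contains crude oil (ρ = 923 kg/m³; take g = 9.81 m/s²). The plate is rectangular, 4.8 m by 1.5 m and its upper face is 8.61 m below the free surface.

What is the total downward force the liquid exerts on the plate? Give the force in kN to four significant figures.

γ = ρg = 923 × 9.81 / 1000 = 9.05463 kN/m³.
The plate is horizontal, so pressure is uniform at p = γ·h = 9.05463 × 8.61 = 77.9604 kN/m².
A = 4.8 × 1.5 = 7.2 m².
F = p·A = 77.9604 × 7.2 = 561.315 kN.

F ≈ 561.3 kN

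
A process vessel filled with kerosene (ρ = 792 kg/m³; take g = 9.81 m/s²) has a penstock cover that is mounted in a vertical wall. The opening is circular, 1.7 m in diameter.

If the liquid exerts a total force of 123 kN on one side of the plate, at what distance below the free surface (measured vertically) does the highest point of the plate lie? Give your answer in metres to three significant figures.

γ = ρg = 792 × 9.81 / 1000 = 7.76952 kN/m³.
A = π(0.85)² = 2.2698 m².
From F = γ·h_c·A, the centroid depth is h_c = 123/(7.76952 × 2.2698) = 6.97466 m.
The centroid is at the centre, 0.85 m below the top of the plate, so the highest point sits at h_top = 6.97466 − 0.85 = 6.12466 m below the surface.

d_top ≈ 6.12 m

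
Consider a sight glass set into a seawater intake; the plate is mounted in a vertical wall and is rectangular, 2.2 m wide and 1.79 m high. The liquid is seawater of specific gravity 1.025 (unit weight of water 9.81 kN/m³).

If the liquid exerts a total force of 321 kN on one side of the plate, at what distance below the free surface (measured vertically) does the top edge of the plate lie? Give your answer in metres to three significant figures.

γ = 1.025 × 9.81 = 10.05525 kN/m³.
A = 2.2 × 1.79 = 3.938 m².
From F = γ·h_c·A, the centroid depth is h_c = 321/(10.05525 × 3.938) = 8.10656 m.
The centroid lies 1.79/2 = 0.895 m below the top edge, so the top edge sits at h_top = 8.10656 − 0.895 = 7.21156 m below the surface.

d_top ≈ 7.21 m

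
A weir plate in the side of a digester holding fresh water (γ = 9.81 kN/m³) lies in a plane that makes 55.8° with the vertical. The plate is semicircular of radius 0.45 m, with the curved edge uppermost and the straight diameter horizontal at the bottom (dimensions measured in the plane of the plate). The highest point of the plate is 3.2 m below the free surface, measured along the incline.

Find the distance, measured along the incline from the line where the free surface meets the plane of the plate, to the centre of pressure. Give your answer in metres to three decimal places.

γ = 9.81 kN/m³.
The plate makes 55.8° with the vertical, i.e. θ = 90° − 55.8° = 34.2° to the horizontal. Measuring y along the incline from the free-surface line, vertical depth h = y·sinθ with sinθ = 0.562083.
The centroid lies 4r/(3π) = 0.190986 m above the diameter, so r − 4r/(3π) = 0.45 − 0.190986 = 0.259014 m below the topmost point, so y_c = 3.2 + 0.259014 = 3.45901 m and h_c = 3.45901 × 0.562083 = 1.94425 m.
A = πr²/2 = π × 0.45²/2 = 0.318086 m².
Resultant F = γ·h_c·A = 9.81 × 1.94425 × 0.318086 = 6.06688 kN.
I_c = (π/8 − 8/(9π))·r⁴ = 0.109757 × 0.45⁴ = 0.00450072 m⁴.
Centre of pressure: y_p = y_c + I_c/(y_c·A) = 3.45901 + 0.00450072/(3.45901 × 0.318086) = 3.45901 + 0.00409059 = 3.4631 m along the plane.

y_p = 3.463 m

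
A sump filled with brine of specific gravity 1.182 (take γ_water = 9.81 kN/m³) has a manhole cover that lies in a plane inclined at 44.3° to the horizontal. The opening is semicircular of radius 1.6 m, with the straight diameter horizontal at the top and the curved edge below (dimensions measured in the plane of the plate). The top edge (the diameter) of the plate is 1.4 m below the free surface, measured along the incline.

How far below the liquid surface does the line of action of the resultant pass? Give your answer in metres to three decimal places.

γ = 1.182 × 9.81 = 11.59542 kN/m³.
Let θ = 44.3° be the plate's angle to the horizontal; measure y along the incline from where the plane meets the free surface. Vertical depth h = y·sinθ with sinθ = 0.698415.
The centroid of a semicircle lies 4r/(3π) = 0.679061 m from the diameter, here below the top edge, so y_c = 1.4 + 0.679061 = 2.07906 m and h_c = 2.07906 × 0.698415 = 1.45205 m.
A = πr²/2 = π × 1.6²/2 = 4.02124 m².
Resultant F = γ·h_c·A = 11.59542 × 1.45205 × 4.02124 = 67.7061 kN.
I_c = (π/8 − 8/(9π))·r⁴ = 0.109757 × 1.6⁴ = 0.719303 m⁴.
Centre of pressure: y_p = y_c + I_c/(y_c·A) = 2.07906 + 0.719303/(2.07906 × 4.02124) = 2.07906 + 0.0860369 = 2.1651 m along the plane.
Vertically, h_p = y_p·sinθ = 2.1651 × 0.698415 = 1.51214 m.

h_p = 1.512 m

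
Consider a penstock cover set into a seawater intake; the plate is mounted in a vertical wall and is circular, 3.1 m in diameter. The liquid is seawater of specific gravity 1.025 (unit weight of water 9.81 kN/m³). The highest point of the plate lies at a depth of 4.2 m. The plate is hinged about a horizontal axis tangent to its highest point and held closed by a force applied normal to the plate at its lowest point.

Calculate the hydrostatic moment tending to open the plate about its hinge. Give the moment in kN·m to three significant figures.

γ = 1.025 × 9.81 = 10.05525 kN/m³.
The centroid is at the centre, 1.55 m below the top of the plate, so the centroid depth is h_c = 4.2 + 1.55 = 5.75 m.
A = π(1.55)² = 7.54768 m².
Resultant F = γ·h_c·A = 10.05525 × 5.75 × 7.54768 = 436.389 kN.
I_c = πr⁴/4 = π × 1.55⁴/4 = 4.53332 m⁴.
Centre of pressure: y_p = y_c + I_c/(y_c·A) = 5.75 + 4.53332/(5.75 × 7.54768) = 5.75 + 0.104456 = 5.85446 m along the plane.
The resultant acts 1.55 + 0.104456 = 1.65446 m (along the plate) below the hinge at the top edge, so the moment about the hinge is M = F × 1.65446 = 436.389 × 1.65446 = 721.988 kN·m.

M ≈ 722 kN·m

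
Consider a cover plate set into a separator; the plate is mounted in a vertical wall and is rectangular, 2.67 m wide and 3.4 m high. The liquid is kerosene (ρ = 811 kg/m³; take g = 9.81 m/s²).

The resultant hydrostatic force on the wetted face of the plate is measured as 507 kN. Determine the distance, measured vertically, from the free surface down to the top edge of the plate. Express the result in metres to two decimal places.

d_top ≈ 5.32 m

γ = ρg = 811 × 9.81 / 1000 = 7.95591 kN/m³.
A = 2.67 × 3.4 = 9.078 m².
From F = γ·h_c·A, the centroid depth is h_c = 507/(7.95591 × 9.078) = 7.01985 m.
The centroid lies 3.4/2 = 1.7 m below the top edge, so the top edge sits at h_top = 7.01985 − 1.7 = 5.31985 m below the surface.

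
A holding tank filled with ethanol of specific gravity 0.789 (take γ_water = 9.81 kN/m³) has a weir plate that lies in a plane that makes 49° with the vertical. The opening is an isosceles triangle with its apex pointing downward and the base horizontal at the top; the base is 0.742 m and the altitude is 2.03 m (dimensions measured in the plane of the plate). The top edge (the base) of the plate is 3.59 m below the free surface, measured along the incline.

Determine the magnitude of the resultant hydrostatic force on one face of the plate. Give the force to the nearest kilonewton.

F ≈ 16 kN

γ = 0.789 × 9.81 = 7.74009 kN/m³.
The plate makes 49° with the vertical, i.e. θ = 90° − 49° = 41° to the horizontal. Measuring y along the incline from the free-surface line, vertical depth h = y·sinθ with sinθ = 0.656059.
With the apex down, the centroid sits h/3 = 2.03/3 = 0.676667 m below the base (the top edge), so y_c = 3.59 + 0.676667 = 4.26667 m and h_c = 4.26667 × 0.656059 = 2.79919 m.
A = ½ × 0.742 × 2.03 = 0.75313 m².
Resultant F = γ·h_c·A = 7.74009 × 2.79919 × 0.75313 = 16.3173 kN.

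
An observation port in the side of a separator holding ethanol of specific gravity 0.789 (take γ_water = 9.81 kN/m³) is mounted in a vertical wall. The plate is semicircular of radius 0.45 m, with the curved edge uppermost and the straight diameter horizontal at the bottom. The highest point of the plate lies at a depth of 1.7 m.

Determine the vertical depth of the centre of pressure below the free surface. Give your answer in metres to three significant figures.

γ = 0.789 × 9.81 = 7.74009 kN/m³.
The centroid lies 4r/(3π) = 0.190986 m above the diameter, so r − 4r/(3π) = 0.45 − 0.190986 = 0.259014 m below the topmost point, so the centroid depth is h_c = 1.7 + 0.259014 = 1.95901 m.
A = πr²/2 = π × 0.45²/2 = 0.318086 m².
Resultant F = γ·h_c·A = 7.74009 × 1.95901 × 0.318086 = 4.82311 kN.
I_c = (π/8 − 8/(9π))·r⁴ = 0.109757 × 0.45⁴ = 0.00450072 m⁴.
Centre of pressure: y_p = y_c + I_c/(y_c·A) = 1.95901 + 0.00450072/(1.95901 × 0.318086) = 1.95901 + 0.00722272 = 1.96623 m along the plane.

h_p = 1.97 m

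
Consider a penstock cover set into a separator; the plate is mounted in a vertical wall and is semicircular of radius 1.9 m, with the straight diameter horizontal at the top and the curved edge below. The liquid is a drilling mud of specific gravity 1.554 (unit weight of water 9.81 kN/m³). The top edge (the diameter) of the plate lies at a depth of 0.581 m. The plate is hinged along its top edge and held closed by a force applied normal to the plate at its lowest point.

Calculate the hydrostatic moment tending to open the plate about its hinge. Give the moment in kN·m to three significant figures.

γ = 1.554 × 9.81 = 15.24474 kN/m³.
The centroid of a semicircle lies 4r/(3π) = 0.806385 m from the diameter, here below the top edge, so the centroid depth is h_c = 0.581 + 0.806385 = 1.38739 m.
A = πr²/2 = π × 1.9²/2 = 5.67057 m².
Resultant F = γ·h_c·A = 15.24474 × 1.38739 × 5.67057 = 119.935 kN.
I_c = (π/8 − 8/(9π))·r⁴ = 0.109757 × 1.9⁴ = 1.43036 m⁴.
Centre of pressure: y_p = y_c + I_c/(y_c·A) = 1.38739 + 1.43036/(1.38739 × 5.67057) = 1.38739 + 0.181811 = 1.5692 m along the plane.
The resultant acts 0.806385 + 0.181811 = 0.988196 m (along the plate) below the hinge at the top edge, so the moment about the hinge is M = F × 0.988196 = 119.935 × 0.988196 = 118.519 kN·m.

M ≈ 119 kN·m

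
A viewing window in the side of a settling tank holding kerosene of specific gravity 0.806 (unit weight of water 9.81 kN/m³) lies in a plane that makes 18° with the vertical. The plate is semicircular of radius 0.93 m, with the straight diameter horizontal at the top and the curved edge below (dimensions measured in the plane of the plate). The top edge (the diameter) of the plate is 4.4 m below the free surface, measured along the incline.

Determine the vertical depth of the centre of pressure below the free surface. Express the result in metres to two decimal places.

γ = 0.806 × 9.81 = 7.90686 kN/m³.
The plate makes 18° with the vertical, i.e. θ = 90° − 18° = 72° to the horizontal. Measuring y along the incline from the free-surface line, vertical depth h = y·sinθ with sinθ = 0.951057.
The centroid of a semicircle lies 4r/(3π) = 0.394704 m from the diameter, here below the top edge, so y_c = 4.4 + 0.394704 = 4.7947 m and h_c = 4.7947 × 0.951057 = 4.56003 m.
A = πr²/2 = π × 0.93²/2 = 1.35858 m².
Resultant F = γ·h_c·A = 7.90686 × 4.56003 × 1.35858 = 48.9843 kN.
I_c = (π/8 − 8/(9π))·r⁴ = 0.109757 × 0.93⁴ = 0.0821039 m⁴.
Centre of pressure: y_p = y_c + I_c/(y_c·A) = 4.7947 + 0.0821039/(4.7947 × 1.35858) = 4.7947 + 0.0126043 = 4.8073 m along the plane.
Vertically, h_p = y_p·sinθ = 4.8073 × 0.951057 = 4.57202 m.

h_p = 4.57 m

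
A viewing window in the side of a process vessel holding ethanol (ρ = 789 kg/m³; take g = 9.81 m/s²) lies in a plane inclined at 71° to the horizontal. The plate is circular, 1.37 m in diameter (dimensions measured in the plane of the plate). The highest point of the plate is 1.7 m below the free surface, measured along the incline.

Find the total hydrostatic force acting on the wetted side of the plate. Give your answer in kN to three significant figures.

γ = ρg = 789 × 9.81 / 1000 = 7.74009 kN/m³.
Let θ = 71° be the plate's angle to the horizontal; measure y along the incline from where the plane meets the free surface. Vertical depth h = y·sinθ with sinθ = 0.945519.
The centroid is at the centre, 0.685 m below the top of the plate, so y_c = 1.7 + 0.685 = 2.385 m and h_c = 2.385 × 0.945519 = 2.25506 m.
A = π(0.685)² = 1.47411 m².
Resultant F = γ·h_c·A = 7.74009 × 2.25506 × 1.47411 = 25.7297 kN.

F ≈ 25.7 kN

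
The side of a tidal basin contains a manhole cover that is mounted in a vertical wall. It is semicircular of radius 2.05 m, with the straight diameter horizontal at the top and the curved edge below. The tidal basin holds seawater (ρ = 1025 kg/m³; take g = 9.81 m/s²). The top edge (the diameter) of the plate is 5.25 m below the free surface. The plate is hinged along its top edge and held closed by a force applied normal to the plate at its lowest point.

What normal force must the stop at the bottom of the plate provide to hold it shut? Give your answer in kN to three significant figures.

P ≈ 182 kN

γ = ρg = 1025 × 9.81 / 1000 = 10.05525 kN/m³.
The centroid of a semicircle lies 4r/(3π) = 0.870047 m from the diameter, here below the top edge, so the centroid depth is h_c = 5.25 + 0.870047 = 6.12005 m.
A = πr²/2 = π × 2.05²/2 = 6.60127 m².
Resultant F = γ·h_c·A = 10.05525 × 6.12005 × 6.60127 = 406.233 kN.
I_c = (π/8 − 8/(9π))·r⁴ = 0.109757 × 2.05⁴ = 1.93842 m⁴.
Centre of pressure: y_p = y_c + I_c/(y_c·A) = 6.12005 + 1.93842/(6.12005 × 6.60127) = 6.12005 + 0.0479806 = 6.16803 m along the plane.
The resultant acts 0.870047 + 0.0479806 = 0.918028 m (along the plate) below the hinge at the top edge, so the moment about the hinge is M = F × 0.918028 = 406.233 × 0.918028 = 372.933 kN·m.
A normal force at the bottom, 2.05 m from the hinge, must supply this moment: P = 372.933/2.05 = 181.919 kN.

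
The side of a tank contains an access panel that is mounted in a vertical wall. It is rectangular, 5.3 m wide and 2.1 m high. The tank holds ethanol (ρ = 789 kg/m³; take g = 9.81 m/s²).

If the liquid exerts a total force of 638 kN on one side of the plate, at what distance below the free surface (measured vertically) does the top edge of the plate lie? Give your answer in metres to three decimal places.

γ = ρg = 789 × 9.81 / 1000 = 7.74009 kN/m³.
A = 5.3 × 2.1 = 11.13 m².
From F = γ·h_c·A, the centroid depth is h_c = 638/(7.74009 × 11.13) = 7.40593 m.
The centroid lies 2.1/2 = 1.05 m below the top edge, so the top edge sits at h_top = 7.40593 − 1.05 = 6.35593 m below the surface.

d_top ≈ 6.356 m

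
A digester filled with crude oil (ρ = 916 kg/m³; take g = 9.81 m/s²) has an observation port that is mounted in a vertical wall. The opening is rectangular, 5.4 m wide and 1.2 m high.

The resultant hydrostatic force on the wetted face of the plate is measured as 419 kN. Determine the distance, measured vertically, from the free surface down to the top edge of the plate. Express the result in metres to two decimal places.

γ = ρg = 916 × 9.81 / 1000 = 8.98596 kN/m³.
A = 5.4 × 1.2 = 6.48 m².
From F = γ·h_c·A, the centroid depth is h_c = 419/(8.98596 × 6.48) = 7.19572 m.
The centroid lies 1.2/2 = 0.6 m below the top edge, so the top edge sits at h_top = 7.19572 − 0.6 = 6.59572 m below the surface.

d_top ≈ 6.60 m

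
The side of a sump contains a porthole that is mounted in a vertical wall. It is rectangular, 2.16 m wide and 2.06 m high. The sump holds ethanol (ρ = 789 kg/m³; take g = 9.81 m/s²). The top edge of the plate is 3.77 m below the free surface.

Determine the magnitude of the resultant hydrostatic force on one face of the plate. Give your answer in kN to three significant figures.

γ = ρg = 789 × 9.81 / 1000 = 7.74009 kN/m³.
The centroid lies 2.06/2 = 1.03 m below the top edge, so the centroid depth is h_c = 3.77 + 1.03 = 4.8 m.
A = 2.16 × 2.06 = 4.4496 m².
Resultant F = γ·h_c·A = 7.74009 × 4.8 × 4.4496 = 165.313 kN.

F ≈ 165 kN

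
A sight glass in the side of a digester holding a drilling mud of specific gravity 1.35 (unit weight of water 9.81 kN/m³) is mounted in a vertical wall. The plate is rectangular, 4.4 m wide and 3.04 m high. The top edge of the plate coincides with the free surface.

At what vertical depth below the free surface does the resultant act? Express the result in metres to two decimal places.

h_p = 2.03 m

γ = 1.35 × 9.81 = 13.2435 kN/m³.
The centroid lies 3.04/2 = 1.52 m below the top edge, so the centroid depth is h_c = 1.52 m.
A = 4.4 × 3.04 = 13.376 m².
Resultant F = γ·h_c·A = 13.2435 × 1.52 × 13.376 = 269.26 kN.
I_c = b·h³/12 = 4.4 × 3.04³/12 = 10.3013 m⁴.
Centre of pressure: y_p = y_c + I_c/(y_c·A) = 1.52 + 10.3013/(1.52 × 13.376) = 1.52 + 0.506666 = 2.02667 m along the plane.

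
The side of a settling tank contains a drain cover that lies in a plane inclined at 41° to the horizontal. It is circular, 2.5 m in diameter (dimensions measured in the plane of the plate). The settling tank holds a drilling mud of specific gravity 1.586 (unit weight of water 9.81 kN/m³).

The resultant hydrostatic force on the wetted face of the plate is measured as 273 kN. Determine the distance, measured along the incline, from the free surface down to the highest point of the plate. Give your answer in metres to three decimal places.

γ = 1.586 × 9.81 = 15.55866 kN/m³.
A = π(1.25)² = 4.90874 m².
From F = γ·h_c·A, the centroid depth is h_c = 273/(15.55866 × 4.90874) = 3.57454 m.
Let θ = 41° be the plate's angle to the horizontal; measure y along the incline from where the plane meets the free surface. Vertical depth h = y·sinθ with sinθ = 0.656059.
Along the incline, y_c = h_c/sinθ = 3.57454/0.656059 = 5.4485 m.
The centroid is at the centre, 1.25 m below the top of the plate, so the highest point sits at y_top = 5.4485 − 1.25 = 4.1985 m along the incline.

y_top ≈ 4.199 m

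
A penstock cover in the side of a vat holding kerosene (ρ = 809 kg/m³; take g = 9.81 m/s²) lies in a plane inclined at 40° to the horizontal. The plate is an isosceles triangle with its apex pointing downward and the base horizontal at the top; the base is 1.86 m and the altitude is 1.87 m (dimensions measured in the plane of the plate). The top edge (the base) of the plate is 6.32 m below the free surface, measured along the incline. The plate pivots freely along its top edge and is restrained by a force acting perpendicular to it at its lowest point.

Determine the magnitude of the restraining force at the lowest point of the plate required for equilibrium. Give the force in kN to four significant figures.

P ≈ 21.45 kN

γ = ρg = 809 × 9.81 / 1000 = 7.93629 kN/m³.
Let θ = 40° be the plate's angle to the horizontal; measure y along the incline from where the plane meets the free surface. Vertical depth h = y·sinθ with sinθ = 0.642788.
With the apex down, the centroid sits h/3 = 1.87/3 = 0.623333 m below the base (the top edge), so y_c = 6.32 + 0.623333 = 6.94333 m and h_c = 6.94333 × 0.642788 = 4.46309 m.
A = ½ × 1.86 × 1.87 = 1.7391 m².
Resultant F = γ·h_c·A = 7.93629 × 4.46309 × 1.7391 = 61.5996 kN.
I_c = b·h³/36 = 1.86 × 1.87³/36 = 0.337859 m⁴.
Centre of pressure: y_p = y_c + I_c/(y_c·A) = 6.94333 + 0.337859/(6.94333 × 1.7391) = 6.94333 + 0.0279797 = 6.97131 m along the plane.
The resultant acts 0.623333 + 0.0279797 = 0.651313 m (along the plate) below the hinge at the top edge, so the moment about the hinge is M = F × 0.651313 = 61.5996 × 0.651313 = 40.1206 kN·m.
A normal force at the bottom, 1.87 m from the hinge, must supply this moment: P = 40.1206/1.87 = 21.4549 kN.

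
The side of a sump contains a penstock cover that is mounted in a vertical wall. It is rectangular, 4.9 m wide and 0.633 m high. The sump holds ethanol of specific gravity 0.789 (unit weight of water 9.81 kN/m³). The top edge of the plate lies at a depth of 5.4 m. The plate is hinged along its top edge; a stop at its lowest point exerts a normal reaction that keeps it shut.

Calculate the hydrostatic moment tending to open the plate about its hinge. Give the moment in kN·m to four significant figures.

M ≈ 44.24 kN·m

γ = 0.789 × 9.81 = 7.74009 kN/m³.
The centroid lies 0.633/2 = 0.3165 m below the top edge, so the centroid depth is h_c = 5.4 + 0.3165 = 5.7165 m.
A = 4.9 × 0.633 = 3.1017 m².
Resultant F = γ·h_c·A = 7.74009 × 5.7165 × 3.1017 = 137.239 kN.
I_c = b·h³/12 = 4.9 × 0.633³/12 = 0.103568 m⁴.
Centre of pressure: y_p = y_c + I_c/(y_c·A) = 5.7165 + 0.103568/(5.7165 × 3.1017) = 5.7165 + 0.00584111 = 5.72234 m along the plane.
The resultant acts 0.3165 + 0.00584111 = 0.322341 m (along the plate) below the hinge at the top edge, so the moment about the hinge is M = F × 0.322341 = 137.239 × 0.322341 = 44.2378 kN·m.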